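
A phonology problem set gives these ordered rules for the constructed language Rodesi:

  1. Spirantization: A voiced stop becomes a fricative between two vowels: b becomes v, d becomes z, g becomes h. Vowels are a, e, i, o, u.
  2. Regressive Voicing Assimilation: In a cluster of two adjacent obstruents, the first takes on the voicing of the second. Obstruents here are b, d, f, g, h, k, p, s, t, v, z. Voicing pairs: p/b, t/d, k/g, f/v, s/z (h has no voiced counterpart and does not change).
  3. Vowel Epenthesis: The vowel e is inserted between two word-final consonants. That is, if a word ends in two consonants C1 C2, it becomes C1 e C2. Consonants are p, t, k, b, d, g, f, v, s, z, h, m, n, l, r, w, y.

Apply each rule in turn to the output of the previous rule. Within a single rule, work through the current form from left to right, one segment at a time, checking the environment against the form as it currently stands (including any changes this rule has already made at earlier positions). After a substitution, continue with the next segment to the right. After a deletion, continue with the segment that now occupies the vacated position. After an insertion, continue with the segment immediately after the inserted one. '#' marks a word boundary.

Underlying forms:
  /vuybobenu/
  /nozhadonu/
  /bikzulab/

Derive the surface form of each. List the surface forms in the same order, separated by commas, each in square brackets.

[vuybovenu], [noshazonu], [bigzulab]

/vuybobenu/:
  1 Spirantization: [vuybobenu] → [vuybovenu]
  2 Regressive Voicing Assimilation: no change — [vuybovenu]
  3 Vowel Epenthesis: no change — [vuybovenu]
/nozhadonu/:
  1 Spirantization: [nozhadonu] → [nozhazonu]
  2 Regressive Voicing Assimilation: [nozhazonu] → [noshazonu]
  3 Vowel Epenthesis: no change — [noshazonu]
/bikzulab/:
  1 Spirantization: no change — [bikzulab]
  2 Regressive Voicing Assimilation: [bikzulab] → [bigzulab]
  3 Vowel Epenthesis: no change — [bigzulab]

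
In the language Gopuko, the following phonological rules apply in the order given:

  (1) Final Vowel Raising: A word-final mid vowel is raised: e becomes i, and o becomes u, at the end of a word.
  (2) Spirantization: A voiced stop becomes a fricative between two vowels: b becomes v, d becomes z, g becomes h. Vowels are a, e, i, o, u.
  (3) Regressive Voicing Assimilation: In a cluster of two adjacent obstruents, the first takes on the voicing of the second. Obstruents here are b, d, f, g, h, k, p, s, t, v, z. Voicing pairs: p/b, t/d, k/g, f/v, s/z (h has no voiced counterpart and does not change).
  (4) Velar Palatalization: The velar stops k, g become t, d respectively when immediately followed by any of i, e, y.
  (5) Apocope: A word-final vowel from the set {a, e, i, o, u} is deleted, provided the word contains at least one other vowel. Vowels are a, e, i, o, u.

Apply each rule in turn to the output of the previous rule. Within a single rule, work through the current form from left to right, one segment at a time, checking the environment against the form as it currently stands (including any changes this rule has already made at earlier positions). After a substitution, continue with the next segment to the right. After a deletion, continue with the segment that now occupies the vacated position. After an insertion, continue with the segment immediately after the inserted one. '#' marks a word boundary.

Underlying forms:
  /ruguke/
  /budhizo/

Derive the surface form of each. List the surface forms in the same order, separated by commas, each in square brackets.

[ruhut], [buthiz]

/ruguke/:
  (1) Final Vowel Raising: [ruguke] → [ruguki]
  (2) Spirantization: [ruguki] → [ruhuki]
  (3) Regressive Voicing Assimilation: no change — [ruhuki]
  (4) Velar Palatalization: [ruhuki] → [ruhuti]
  (5) Apocope: [ruhuti] → [ruhut]
/budhizo/:
  (1) Final Vowel Raising: [budhizo] → [budhizu]
  (2) Spirantization: no change — [budhizu]
  (3) Regressive Voicing Assimilation: [budhizu] → [buthizu]
  (4) Velar Palatalization: no change — [buthizu]
  (5) Apocope: [buthizu] → [buthiz]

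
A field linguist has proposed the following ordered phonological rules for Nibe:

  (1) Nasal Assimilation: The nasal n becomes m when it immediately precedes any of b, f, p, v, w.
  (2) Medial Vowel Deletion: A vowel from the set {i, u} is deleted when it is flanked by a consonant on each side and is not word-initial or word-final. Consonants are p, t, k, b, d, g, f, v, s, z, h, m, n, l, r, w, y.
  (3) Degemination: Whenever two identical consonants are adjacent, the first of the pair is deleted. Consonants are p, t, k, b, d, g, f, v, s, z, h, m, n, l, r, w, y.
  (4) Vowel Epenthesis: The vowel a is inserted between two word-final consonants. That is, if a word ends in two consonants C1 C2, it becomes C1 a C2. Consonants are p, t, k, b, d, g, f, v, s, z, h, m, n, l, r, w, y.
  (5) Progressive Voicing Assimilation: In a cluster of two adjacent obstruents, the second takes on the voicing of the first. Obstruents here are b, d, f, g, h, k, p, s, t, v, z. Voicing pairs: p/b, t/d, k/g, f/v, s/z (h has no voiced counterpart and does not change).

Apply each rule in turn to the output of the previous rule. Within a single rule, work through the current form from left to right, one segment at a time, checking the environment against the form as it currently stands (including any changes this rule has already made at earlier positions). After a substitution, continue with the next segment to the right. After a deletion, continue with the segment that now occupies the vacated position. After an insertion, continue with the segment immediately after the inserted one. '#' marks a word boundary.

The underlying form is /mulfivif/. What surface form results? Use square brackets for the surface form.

[mlffaf]

(1) Nasal Assimilation: no change — [mulfivif]
(2) Medial Vowel Deletion: [mulfivif] → [mlfvf]
(3) Degemination: no change — [mlfvf]
(4) Vowel Epenthesis: [mlfvf] → [mlfvaf]
(5) Progressive Voicing Assimilation: [mlfvaf] → [mlffaf]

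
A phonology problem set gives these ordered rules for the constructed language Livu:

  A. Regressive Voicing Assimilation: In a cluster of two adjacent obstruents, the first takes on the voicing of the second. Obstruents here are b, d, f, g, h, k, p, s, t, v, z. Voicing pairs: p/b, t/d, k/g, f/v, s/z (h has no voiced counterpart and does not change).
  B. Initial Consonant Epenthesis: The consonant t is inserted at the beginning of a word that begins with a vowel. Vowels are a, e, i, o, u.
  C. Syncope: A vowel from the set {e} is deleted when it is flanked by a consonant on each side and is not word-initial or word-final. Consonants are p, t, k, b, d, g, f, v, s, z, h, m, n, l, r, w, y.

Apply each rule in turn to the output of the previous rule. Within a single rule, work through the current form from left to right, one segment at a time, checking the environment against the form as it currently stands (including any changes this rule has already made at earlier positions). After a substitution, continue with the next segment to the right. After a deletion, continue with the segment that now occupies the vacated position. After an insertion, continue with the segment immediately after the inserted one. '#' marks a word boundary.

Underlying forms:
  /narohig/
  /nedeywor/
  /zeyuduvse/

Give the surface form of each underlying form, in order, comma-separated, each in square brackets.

[narohig], [ndywor], [zyudufse]

/narohig/:
  A Regressive Voicing Assimilation: no change — [narohig]
  B Initial Consonant Epenthesis: no change — [narohig]
  C Syncope: no change — [narohig]
/nedeywor/:
  A Regressive Voicing Assimilation: no change — [nedeywor]
  B Initial Consonant Epenthesis: no change — [nedeywor]
  C Syncope: [nedeywor] → [ndywor]
/zeyuduvse/:
  A Regressive Voicing Assimilation: [zeyuduvse] → [zeyudufse]
  B Initial Consonant Epenthesis: no change — [zeyudufse]
  C Syncope: [zeyudufse] → [zyudufse]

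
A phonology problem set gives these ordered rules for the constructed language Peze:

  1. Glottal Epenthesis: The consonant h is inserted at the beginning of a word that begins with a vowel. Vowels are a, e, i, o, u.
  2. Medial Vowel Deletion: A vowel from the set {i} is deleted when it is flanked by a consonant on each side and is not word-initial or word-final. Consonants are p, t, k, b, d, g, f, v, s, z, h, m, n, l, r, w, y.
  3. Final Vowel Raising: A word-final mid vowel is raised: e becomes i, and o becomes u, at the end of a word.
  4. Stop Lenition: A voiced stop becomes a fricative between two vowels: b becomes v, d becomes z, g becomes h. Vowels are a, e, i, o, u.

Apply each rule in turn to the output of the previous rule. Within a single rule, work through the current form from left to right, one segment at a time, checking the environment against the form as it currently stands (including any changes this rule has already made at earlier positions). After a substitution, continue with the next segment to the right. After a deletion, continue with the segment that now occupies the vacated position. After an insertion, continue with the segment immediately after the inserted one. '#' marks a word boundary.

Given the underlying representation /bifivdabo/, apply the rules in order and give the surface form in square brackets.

1 Glottal Epenthesis: no change — [bifivdabo]
2 Medial Vowel Deletion: [bifivdabo] → [bfvdabo]
3 Final Vowel Raising: [bfvdabo] → [bfvdabu]
4 Stop Lenition: [bfvdabu] → [bfvdavu]

[bfvdavu]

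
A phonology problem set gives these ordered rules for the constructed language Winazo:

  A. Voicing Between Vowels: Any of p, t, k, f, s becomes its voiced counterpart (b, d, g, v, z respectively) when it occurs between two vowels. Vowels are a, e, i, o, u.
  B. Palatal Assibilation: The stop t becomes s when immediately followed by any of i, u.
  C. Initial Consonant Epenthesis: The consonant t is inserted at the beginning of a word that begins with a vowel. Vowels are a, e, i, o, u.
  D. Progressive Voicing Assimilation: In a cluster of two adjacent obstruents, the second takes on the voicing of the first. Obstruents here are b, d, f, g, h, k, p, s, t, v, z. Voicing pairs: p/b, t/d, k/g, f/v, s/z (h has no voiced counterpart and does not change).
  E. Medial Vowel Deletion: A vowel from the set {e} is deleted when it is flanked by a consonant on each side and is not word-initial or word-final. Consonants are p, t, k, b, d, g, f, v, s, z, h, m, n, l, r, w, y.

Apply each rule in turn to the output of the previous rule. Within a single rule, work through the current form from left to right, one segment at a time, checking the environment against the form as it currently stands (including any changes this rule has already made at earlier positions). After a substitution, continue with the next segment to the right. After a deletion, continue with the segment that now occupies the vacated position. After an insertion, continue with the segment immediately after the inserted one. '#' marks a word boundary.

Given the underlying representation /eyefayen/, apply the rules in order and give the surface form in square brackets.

[tyvayn]

A Voicing Between Vowels: [eyefayen] → [eyevayen]
B Palatal Assibilation: no change — [eyevayen]
C Initial Consonant Epenthesis: [eyevayen] → [teyevayen]
D Progressive Voicing Assimilation: no change — [teyevayen]
E Medial Vowel Deletion: [teyevayen] → [tyvayn]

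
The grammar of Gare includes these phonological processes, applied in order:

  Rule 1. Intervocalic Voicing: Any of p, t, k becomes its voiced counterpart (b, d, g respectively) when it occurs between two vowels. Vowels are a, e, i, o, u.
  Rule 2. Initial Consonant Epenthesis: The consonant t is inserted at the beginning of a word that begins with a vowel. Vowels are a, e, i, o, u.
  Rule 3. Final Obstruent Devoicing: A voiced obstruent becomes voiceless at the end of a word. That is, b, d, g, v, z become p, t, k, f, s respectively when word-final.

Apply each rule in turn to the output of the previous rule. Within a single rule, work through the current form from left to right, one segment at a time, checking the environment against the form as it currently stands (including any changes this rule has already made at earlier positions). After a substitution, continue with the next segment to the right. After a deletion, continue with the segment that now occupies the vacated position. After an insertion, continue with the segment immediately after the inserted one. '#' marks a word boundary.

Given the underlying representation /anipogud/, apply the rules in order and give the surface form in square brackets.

Rule 1 Intervocalic Voicing: [anipogud] → [anibogud]
Rule 2 Initial Consonant Epenthesis: [anibogud] → [tanibogud]
Rule 3 Final Obstruent Devoicing: [tanibogud] → [tanibogut]

[tanibogut]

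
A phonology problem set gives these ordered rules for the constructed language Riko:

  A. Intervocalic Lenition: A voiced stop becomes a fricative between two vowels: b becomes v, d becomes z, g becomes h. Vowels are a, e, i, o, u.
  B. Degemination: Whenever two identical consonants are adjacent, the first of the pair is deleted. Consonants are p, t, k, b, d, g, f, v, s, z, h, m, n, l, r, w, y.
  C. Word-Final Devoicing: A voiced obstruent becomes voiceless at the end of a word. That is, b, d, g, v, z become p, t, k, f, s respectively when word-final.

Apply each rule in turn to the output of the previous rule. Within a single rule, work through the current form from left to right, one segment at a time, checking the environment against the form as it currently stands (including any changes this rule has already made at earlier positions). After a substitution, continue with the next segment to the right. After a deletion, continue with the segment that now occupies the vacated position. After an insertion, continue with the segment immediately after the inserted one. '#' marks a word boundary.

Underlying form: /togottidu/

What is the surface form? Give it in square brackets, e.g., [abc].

[tohotizu]

A Intervocalic Lenition: [togottidu] → [tohottizu]
B Degemination: [tohottizu] → [tohotizu]
C Word-Final Devoicing: no change — [tohotizu]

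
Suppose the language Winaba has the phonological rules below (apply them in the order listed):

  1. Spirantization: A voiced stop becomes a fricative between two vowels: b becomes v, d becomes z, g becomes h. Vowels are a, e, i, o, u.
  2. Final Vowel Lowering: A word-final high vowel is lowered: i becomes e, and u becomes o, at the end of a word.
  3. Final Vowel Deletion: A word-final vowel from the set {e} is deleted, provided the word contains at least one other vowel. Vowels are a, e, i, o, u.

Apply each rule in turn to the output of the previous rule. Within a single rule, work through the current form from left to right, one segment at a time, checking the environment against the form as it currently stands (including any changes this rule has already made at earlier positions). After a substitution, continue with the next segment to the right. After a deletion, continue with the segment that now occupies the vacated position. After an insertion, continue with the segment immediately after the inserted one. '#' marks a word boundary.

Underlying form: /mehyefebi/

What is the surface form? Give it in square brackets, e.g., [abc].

[mehyefev]

1 Spirantization: [mehyefebi] → [mehyefevi]
2 Final Vowel Lowering: [mehyefevi] → [mehyefeve]
3 Final Vowel Deletion: [mehyefeve] → [mehyefev]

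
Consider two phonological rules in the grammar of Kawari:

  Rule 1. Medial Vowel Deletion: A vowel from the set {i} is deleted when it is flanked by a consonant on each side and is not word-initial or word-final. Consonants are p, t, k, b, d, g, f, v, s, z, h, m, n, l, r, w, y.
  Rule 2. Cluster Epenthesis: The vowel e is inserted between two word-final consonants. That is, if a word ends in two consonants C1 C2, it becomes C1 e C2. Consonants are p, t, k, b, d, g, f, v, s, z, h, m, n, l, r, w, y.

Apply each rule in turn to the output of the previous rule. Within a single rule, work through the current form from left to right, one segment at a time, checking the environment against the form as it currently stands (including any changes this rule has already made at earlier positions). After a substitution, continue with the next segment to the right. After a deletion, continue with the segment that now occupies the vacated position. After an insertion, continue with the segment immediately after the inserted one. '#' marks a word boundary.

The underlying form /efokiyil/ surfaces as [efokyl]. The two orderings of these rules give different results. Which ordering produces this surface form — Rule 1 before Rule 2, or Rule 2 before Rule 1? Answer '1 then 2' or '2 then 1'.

Order 1 then 2:
  1 Medial Vowel Deletion: [efokiyil] → [efokyl]
  2 Cluster Epenthesis: [efokyl] → [efokyel]
  result: [efokyel]
Order 2 then 1:
  2 Cluster Epenthesis: no change — [efokiyil]
  1 Medial Vowel Deletion: [efokiyil] → [efokyl]
  result: [efokyl]

2 then 1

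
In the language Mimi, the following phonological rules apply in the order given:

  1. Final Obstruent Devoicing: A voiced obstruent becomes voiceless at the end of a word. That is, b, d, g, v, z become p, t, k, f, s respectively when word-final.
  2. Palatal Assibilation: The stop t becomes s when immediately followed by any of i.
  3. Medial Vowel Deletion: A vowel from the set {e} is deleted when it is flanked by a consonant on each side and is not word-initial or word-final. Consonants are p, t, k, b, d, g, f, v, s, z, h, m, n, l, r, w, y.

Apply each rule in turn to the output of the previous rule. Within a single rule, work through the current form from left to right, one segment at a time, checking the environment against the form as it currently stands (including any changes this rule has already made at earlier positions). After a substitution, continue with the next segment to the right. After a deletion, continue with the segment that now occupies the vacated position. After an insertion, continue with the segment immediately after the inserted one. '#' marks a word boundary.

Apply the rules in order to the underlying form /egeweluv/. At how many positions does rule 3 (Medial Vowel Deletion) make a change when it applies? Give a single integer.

1 Final Obstruent Devoicing: [egeweluv] → [egeweluf]
2 Palatal Assibilation: no change — [egeweluf]
3 Medial Vowel Deletion: [egeweluf] → [egwluf]
Rule 3 changed 2 position(s).

2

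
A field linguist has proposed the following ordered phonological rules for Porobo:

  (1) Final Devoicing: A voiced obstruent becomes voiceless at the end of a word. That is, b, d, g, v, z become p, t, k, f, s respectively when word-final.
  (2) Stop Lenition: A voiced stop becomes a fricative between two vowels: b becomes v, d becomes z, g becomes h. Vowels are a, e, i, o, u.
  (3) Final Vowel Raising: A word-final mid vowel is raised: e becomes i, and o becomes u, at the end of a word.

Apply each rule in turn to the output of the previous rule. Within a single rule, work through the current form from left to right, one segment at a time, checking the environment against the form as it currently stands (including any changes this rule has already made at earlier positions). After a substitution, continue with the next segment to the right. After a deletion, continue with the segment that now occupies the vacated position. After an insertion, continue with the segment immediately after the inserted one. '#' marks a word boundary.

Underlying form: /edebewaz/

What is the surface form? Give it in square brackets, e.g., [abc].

[ezevewas]

(1) Final Devoicing: [edebewaz] → [edebewas]
(2) Stop Lenition: [edebewas] → [ezevewas]
(3) Final Vowel Raising: no change — [ezevewas]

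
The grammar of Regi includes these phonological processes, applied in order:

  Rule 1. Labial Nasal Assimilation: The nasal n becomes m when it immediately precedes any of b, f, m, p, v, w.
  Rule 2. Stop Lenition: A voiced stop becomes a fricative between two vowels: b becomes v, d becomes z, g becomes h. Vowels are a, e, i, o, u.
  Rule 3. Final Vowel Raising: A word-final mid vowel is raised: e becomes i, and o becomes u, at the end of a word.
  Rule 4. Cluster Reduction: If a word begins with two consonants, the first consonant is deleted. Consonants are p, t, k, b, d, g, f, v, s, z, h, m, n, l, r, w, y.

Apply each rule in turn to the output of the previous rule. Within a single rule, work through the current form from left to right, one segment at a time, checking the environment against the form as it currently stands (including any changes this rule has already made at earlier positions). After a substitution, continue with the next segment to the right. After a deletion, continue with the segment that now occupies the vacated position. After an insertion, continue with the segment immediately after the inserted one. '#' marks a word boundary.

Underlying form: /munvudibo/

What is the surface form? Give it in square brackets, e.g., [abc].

Rule 1 Labial Nasal Assimilation: [munvudibo] → [mumvudibo]
Rule 2 Stop Lenition: [mumvudibo] → [mumvuzivo]
Rule 3 Final Vowel Raising: [mumvuzivo] → [mumvuzivu]
Rule 4 Cluster Reduction: no change — [mumvuzivu]

[mumvuzivu]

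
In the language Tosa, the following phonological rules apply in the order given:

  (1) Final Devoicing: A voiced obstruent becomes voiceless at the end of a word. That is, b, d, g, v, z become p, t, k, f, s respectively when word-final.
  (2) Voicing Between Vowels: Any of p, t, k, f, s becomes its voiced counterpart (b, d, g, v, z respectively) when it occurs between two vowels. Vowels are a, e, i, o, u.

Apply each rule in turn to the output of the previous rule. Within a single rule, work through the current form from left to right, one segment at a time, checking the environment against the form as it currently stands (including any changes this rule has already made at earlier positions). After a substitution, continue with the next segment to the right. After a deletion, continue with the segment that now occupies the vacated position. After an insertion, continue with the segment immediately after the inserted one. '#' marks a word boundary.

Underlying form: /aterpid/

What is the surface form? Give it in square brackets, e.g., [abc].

[aderpit]

(1) Final Devoicing: [aterpid] → [aterpit]
(2) Voicing Between Vowels: [aterpit] → [aderpit]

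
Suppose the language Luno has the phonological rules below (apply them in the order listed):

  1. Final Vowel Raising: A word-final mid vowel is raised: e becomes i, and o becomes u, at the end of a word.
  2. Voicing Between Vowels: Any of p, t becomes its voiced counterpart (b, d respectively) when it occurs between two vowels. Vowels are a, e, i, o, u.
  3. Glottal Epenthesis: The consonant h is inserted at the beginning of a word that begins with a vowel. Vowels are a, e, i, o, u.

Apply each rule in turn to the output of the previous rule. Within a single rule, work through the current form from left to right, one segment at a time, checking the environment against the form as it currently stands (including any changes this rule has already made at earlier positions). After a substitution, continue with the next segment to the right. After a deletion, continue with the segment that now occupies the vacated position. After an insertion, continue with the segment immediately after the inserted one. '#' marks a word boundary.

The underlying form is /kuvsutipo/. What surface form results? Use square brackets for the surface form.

[kuvsudibu]

1 Final Vowel Raising: [kuvsutipo] → [kuvsutipu]
2 Voicing Between Vowels: [kuvsutipu] → [kuvsudibu]
3 Glottal Epenthesis: no change — [kuvsudibu]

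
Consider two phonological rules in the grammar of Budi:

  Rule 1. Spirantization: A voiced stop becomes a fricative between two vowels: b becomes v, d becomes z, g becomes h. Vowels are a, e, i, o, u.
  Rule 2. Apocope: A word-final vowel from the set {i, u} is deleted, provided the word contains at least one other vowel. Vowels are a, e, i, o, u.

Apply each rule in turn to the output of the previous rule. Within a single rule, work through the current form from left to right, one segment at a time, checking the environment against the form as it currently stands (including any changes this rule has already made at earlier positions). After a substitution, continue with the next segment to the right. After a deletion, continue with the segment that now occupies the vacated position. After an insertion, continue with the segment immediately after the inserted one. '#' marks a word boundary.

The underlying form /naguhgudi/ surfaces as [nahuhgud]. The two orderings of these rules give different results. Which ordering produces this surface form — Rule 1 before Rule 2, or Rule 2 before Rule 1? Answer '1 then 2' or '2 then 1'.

2 then 1

Order 1 then 2:
  1 Spirantization: [naguhgudi] → [nahuhguzi]
  2 Apocope: [nahuhguzi] → [nahuhguz]
  result: [nahuhguz]
Order 2 then 1:
  2 Apocope: [naguhgudi] → [naguhgud]
  1 Spirantization: [naguhgud] → [nahuhgud]
  result: [nahuhgud]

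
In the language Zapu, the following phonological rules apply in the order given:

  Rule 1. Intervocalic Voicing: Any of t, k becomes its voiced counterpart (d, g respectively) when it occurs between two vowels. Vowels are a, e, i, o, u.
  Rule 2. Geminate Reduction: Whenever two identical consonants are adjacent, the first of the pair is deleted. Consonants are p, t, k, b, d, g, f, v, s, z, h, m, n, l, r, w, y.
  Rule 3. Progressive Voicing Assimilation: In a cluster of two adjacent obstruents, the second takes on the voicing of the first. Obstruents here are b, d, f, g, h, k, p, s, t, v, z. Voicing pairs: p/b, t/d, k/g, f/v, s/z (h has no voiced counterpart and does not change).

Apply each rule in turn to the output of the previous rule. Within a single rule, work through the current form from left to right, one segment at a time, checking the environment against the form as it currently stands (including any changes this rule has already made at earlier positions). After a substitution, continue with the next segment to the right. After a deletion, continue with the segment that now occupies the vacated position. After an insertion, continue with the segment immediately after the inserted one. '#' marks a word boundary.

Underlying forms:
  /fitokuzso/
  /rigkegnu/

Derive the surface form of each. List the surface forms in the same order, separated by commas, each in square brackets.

/fitokuzso/:
  Rule 1 Intervocalic Voicing: [fitokuzso] → [fidoguzso]
  Rule 2 Geminate Reduction: no change — [fidoguzso]
  Rule 3 Progressive Voicing Assimilation: [fidoguzso] → [fidoguzzo]
/rigkegnu/:
  Rule 1 Intervocalic Voicing: no change — [rigkegnu]
  Rule 2 Geminate Reduction: no change — [rigkegnu]
  Rule 3 Progressive Voicing Assimilation: [rigkegnu] → [riggegnu]

[fidoguzzo], [riggegnu]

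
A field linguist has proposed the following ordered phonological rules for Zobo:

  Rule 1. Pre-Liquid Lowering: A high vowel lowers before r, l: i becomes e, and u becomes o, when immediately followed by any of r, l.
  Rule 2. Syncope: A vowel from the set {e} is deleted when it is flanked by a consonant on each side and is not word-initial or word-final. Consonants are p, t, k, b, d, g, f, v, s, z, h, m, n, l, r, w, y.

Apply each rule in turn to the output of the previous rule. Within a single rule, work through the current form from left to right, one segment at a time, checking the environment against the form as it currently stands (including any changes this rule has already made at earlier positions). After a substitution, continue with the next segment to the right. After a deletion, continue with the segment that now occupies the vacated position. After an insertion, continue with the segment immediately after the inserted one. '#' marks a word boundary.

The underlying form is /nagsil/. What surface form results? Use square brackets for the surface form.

[nagsl]

Rule 1 Pre-Liquid Lowering: [nagsil] → [nagsel]
Rule 2 Syncope: [nagsel] → [nagsl]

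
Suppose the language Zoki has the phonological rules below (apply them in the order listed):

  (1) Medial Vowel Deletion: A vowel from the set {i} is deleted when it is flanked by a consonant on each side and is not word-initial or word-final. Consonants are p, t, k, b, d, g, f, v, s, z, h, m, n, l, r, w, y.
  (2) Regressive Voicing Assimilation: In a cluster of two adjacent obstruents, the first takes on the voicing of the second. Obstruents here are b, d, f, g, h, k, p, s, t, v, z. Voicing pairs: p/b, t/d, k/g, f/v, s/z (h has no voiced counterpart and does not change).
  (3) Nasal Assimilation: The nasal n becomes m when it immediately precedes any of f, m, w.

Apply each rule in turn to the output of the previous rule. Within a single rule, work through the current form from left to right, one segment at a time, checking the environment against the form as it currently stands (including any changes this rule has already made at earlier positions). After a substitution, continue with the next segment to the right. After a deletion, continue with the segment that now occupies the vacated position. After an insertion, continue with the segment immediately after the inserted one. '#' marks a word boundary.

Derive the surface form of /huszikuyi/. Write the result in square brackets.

[huzskuyi]

(1) Medial Vowel Deletion: [huszikuyi] → [huszkuyi]
(2) Regressive Voicing Assimilation: [huszkuyi] → [huzskuyi]
(3) Nasal Assimilation: no change — [huzskuyi]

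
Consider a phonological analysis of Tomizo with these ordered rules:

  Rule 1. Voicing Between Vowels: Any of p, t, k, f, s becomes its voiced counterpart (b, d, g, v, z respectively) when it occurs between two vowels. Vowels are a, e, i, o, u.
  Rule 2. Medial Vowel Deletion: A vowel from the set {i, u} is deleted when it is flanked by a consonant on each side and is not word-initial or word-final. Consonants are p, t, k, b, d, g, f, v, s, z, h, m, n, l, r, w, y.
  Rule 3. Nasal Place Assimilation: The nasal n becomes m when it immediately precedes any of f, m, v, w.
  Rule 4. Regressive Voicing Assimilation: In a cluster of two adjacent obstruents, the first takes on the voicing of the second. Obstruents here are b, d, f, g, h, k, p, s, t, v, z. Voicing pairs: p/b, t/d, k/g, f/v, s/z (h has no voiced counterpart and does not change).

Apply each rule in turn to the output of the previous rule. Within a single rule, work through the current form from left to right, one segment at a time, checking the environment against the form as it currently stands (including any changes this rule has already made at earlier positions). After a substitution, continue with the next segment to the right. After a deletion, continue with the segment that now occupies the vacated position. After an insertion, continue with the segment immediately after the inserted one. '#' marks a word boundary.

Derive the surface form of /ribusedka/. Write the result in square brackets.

[rbzetka]

Rule 1 Voicing Between Vowels: [ribusedka] → [ribuzedka]
Rule 2 Medial Vowel Deletion: [ribuzedka] → [rbzedka]
Rule 3 Nasal Place Assimilation: no change — [rbzedka]
Rule 4 Regressive Voicing Assimilation: [rbzedka] → [rbzetka]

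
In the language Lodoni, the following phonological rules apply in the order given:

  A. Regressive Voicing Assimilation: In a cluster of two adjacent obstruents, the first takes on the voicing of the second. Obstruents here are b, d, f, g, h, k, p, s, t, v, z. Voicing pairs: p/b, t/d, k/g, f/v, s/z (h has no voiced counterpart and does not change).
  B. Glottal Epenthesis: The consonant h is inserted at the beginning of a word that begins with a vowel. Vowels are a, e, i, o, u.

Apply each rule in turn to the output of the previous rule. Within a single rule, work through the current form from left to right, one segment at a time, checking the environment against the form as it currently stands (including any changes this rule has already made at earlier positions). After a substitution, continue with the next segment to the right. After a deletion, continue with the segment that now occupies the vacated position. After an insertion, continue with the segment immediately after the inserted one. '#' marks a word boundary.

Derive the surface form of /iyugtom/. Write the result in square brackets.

[hiyuktom]

A Regressive Voicing Assimilation: [iyugtom] → [iyuktom]
B Glottal Epenthesis: [iyuktom] → [hiyuktom]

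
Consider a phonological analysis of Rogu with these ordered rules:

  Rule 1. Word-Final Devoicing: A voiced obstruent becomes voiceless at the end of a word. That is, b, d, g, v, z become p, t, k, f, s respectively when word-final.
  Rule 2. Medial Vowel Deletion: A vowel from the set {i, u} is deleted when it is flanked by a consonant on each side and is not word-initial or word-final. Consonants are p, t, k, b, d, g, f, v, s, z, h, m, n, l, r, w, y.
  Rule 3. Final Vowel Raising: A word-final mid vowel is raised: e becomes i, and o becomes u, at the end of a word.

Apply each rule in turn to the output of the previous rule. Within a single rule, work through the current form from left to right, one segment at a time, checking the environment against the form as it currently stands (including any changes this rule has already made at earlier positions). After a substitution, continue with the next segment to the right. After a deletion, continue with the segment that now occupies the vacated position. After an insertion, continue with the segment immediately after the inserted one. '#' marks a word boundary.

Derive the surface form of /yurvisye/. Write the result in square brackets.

Rule 1 Word-Final Devoicing: no change — [yurvisye]
Rule 2 Medial Vowel Deletion: [yurvisye] → [yrvsye]
Rule 3 Final Vowel Raising: [yrvsye] → [yrvsyi]

[yrvsyi]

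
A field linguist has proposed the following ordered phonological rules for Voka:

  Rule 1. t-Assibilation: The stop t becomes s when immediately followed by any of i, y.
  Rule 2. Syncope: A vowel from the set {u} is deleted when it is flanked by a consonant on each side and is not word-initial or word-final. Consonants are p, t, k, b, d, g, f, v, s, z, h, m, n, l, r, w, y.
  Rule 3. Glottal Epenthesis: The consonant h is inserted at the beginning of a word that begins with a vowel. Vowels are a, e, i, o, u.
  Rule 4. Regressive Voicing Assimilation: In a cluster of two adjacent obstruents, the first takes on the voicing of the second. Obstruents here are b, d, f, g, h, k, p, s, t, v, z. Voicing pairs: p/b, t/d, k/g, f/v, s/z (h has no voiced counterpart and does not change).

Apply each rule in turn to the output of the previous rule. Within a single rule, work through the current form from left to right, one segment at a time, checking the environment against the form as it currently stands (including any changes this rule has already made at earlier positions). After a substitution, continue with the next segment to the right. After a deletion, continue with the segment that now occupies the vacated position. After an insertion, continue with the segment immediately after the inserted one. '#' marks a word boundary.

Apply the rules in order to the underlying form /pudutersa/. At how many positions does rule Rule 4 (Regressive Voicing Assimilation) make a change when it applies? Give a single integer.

2

Rule 1 t-Assibilation: no change — [pudutersa]
Rule 2 Syncope: [pudutersa] → [pdtersa]
Rule 3 Glottal Epenthesis: no change — [pdtersa]
Rule 4 Regressive Voicing Assimilation: [pdtersa] → [bttersa]
Rule Rule 4 changed 2 position(s).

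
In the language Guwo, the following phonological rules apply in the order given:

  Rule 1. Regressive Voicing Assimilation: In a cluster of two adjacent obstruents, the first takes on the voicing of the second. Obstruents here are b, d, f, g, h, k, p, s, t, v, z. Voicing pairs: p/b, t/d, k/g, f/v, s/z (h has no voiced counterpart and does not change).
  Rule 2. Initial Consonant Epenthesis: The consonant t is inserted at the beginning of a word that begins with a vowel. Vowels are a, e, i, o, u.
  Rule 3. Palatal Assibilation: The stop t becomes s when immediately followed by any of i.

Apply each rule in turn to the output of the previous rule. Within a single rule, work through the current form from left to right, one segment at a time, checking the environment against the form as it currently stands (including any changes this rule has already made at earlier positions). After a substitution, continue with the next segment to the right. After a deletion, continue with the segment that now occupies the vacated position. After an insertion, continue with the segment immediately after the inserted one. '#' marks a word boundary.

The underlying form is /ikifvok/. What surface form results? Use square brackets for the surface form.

[sikivvok]

Rule 1 Regressive Voicing Assimilation: [ikifvok] → [ikivvok]
Rule 2 Initial Consonant Epenthesis: [ikivvok] → [tikivvok]
Rule 3 Palatal Assibilation: [tikivvok] → [sikivvok]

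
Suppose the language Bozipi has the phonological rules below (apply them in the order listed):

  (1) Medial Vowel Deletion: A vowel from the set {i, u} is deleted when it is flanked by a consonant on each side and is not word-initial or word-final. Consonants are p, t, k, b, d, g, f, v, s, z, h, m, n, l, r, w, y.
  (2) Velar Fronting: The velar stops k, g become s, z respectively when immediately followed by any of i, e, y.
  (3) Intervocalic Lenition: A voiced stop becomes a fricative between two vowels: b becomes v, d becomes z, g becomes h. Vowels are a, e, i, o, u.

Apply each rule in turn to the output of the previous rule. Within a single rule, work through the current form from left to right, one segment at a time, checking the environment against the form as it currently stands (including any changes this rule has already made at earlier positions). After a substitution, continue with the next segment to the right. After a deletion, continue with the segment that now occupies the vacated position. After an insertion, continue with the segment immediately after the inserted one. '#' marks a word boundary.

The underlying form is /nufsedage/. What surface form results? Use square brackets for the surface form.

(1) Medial Vowel Deletion: [nufsedage] → [nfsedage]
(2) Velar Fronting: [nfsedage] → [nfsedaze]
(3) Intervocalic Lenition: [nfsedaze] → [nfsezaze]

[nfsezaze]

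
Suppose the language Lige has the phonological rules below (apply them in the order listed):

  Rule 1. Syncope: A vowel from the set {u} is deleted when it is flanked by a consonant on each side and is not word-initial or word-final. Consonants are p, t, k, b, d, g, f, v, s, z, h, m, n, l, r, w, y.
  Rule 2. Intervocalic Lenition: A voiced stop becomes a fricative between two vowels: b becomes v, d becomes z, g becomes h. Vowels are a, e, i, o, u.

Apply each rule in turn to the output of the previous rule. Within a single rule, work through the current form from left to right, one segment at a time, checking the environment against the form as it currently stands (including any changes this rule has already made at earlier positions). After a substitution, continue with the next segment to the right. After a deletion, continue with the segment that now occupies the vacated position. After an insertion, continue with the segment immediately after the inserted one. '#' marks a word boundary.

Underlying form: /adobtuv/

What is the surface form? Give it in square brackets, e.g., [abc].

Rule 1 Syncope: [adobtuv] → [adobtv]
Rule 2 Intervocalic Lenition: [adobtv] → [azobtv]

[azobtv]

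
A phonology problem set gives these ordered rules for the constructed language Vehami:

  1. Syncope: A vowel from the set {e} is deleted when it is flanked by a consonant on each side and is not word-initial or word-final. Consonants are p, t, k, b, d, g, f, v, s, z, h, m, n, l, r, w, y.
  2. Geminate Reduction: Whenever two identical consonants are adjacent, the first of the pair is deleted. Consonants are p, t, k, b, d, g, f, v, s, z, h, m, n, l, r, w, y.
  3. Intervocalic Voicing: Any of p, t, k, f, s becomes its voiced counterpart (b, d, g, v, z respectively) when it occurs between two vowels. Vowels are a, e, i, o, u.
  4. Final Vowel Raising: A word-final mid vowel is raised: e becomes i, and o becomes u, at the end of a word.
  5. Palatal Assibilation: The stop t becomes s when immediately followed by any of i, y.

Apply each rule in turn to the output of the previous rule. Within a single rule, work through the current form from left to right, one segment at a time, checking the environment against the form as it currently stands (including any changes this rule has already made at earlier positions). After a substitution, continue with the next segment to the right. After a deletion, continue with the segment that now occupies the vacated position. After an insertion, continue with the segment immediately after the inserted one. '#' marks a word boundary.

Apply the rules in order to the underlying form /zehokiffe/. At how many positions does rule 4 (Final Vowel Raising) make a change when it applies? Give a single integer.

1 Syncope: [zehokiffe] → [zhokiffe]
2 Geminate Reduction: [zhokiffe] → [zhokife]
3 Intervocalic Voicing: [zhokife] → [zhogive]
4 Final Vowel Raising: [zhogive] → [zhogivi]
5 Palatal Assibilation: no change — [zhogivi]
Rule 4 changed 1 position(s).

1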